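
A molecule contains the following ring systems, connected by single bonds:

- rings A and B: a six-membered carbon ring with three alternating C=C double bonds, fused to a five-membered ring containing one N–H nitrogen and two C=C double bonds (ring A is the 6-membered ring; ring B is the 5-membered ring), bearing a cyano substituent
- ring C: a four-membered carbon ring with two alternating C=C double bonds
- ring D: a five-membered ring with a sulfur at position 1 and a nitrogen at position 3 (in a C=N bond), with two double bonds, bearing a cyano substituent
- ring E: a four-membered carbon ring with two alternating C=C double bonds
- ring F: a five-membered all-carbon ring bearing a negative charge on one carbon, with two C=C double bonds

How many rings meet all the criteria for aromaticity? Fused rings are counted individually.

4

Rings A and B form a fused bicyclic system (with one N–H) with 9 sp² atoms and 10 π electrons from ring double bonds plus a heteroatom lone pair. 10 = 4(2)+2, so the system is aromatic and both rings count as aromatic (indole).
Ring C has only sp² ring atoms; a planar conformation would have a fully conjugated π system of 4 electrons. But 4 = 4(1), which is 4n not 4n+2, so ring C is not aromatic (cyclobutadiene) — cyclobutadiene is antiaromatic and distorts to a rectangle.
Ring D has a continuous p-orbital overlap around the ring; 2 ring double bonds (4 π electrons) plus a heteroatom lone pair (2) give 6 π electrons. Since 6 = 4n+2 (n=1), ring D is aromatic (thiazole).
Ring E has only sp² ring atoms; a planar conformation would have a fully conjugated π system of 4 electrons. But 4 = 4(1), which is 4n not 4n+2, so ring E is not aromatic (cyclobutadiene) — cyclobutadiene is antiaromatic and distorts to a rectangle.
Ring F is fully conjugated (every ring atom contributes a p orbital); 2 ring double bonds (4 π electrons) plus the carbanion lone pair (2) give 6 π electrons. Since 6 = 4n+2 (n=1), ring F is aromatic (cyclopentadienyl anion).
Aromatic: A, B, D, F. Total: 4.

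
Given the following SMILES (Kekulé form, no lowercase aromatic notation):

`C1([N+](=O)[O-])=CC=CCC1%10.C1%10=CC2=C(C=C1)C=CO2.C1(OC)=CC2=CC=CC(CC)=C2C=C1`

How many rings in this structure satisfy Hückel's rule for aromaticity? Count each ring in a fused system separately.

4

The SMILES encodes a six-membered carbon ring with two conjugated C=C double bonds and two sp³ carbons; a six-membered carbon ring with three alternating C=C double bonds, fused to a five-membered ring containing one oxygen and two C=C double bonds; two fused six-membered carbon rings, each with three alternating C=C double bonds.
The 6-membered ring has two sp³ carbons, so it is not fully conjugated — not aromatic (1,3-cyclohexadiene).
The fused 6/5-membered bicyclic (with one oxygen) is a single π system with 9 sp² atoms and 10 π electrons from ring double bonds plus a heteroatom lone pair. 10 = 4(2)+2, so the system is aromatic and both rings count as aromatic (benzofuran).
The fused 6/6-membered bicyclic is a single π system with 10 sp² atoms and 10 π electrons from ring double bonds. 10 = 4(2)+2, so the system is aromatic and both rings count as aromatic (naphthalene).
4 of the 5 rings are aromatic. Total: 4.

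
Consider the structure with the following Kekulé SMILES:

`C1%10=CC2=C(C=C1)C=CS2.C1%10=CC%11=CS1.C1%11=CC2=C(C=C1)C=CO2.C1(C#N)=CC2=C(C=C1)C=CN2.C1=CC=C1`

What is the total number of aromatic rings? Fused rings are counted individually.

The SMILES encodes a six-membered carbon ring with three alternating C=C double bonds, fused to a five-membered ring containing one sulfur and two C=C double bonds; a five-membered ring of four carbons and one sulfur, with two C=C double bonds; a six-membered carbon ring with three alternating C=C double bonds, fused to a five-membered ring containing one oxygen and two C=C double bonds; a six-membered carbon ring with three alternating C=C double bonds, fused to a five-membered ring containing one N–H nitrogen and two C=C double bonds; a four-membered carbon ring with two alternating C=C double bonds.
The fused 6/5-membered bicyclic (with one sulfur) is a single π system with 9 sp² atoms and 10 π electrons from ring double bonds plus a heteroatom lone pair. 10 = 4(2)+2, so the system is aromatic and both rings count as aromatic (benzothiophene).
The 5-membered ring with one sulfur is fully conjugated (every ring atom contributes a p orbital); 2 ring double bonds (4 π electrons) plus a heteroatom lone pair (2) give 6 π electrons. Since 6 = 4n+2 (n=1), it is aromatic (thiophene).
The fused 6/5-membered bicyclic (with one oxygen) is a single π system with 9 sp² atoms and 10 π electrons from ring double bonds plus a heteroatom lone pair. 10 = 4(2)+2, so the system is aromatic and both rings count as aromatic (benzofuran).
The fused 6/5-membered bicyclic (with one N–H) is a single π system with 9 sp² atoms and 10 π electrons from ring double bonds plus a heteroatom lone pair. 10 = 4(2)+2, so the system is aromatic and both rings count as aromatic (indole).
The 4-membered ring has only sp² ring atoms; a planar conformation would have a fully conjugated π system of 4 electrons. But 4 = 4(1), which is 4n not 4n+2, so it is not aromatic (cyclobutadiene) — cyclobutadiene is antiaromatic and distorts to a rectangle.
7 of the 8 rings are aromatic. Total: 7.

7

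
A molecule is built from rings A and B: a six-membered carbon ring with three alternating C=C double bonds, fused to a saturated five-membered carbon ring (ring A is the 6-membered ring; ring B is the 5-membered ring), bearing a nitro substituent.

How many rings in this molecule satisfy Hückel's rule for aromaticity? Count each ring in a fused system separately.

Ring A is fully conjugated (every ring atom contributes a p orbital); 3 ring double bonds give 6 π electrons. Since 6 = 4n+2 (n=1), ring A is aromatic (benzene ring).
Ring B has three sp³ carbons, so it is not fully conjugated — not aromatic (cyclopentane ring).
Aromatic: A. Total: 1.

1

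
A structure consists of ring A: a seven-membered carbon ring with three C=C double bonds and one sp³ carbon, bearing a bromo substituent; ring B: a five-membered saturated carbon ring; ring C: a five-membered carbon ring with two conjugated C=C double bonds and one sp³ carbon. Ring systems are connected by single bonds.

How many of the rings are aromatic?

0

Ring A has one sp³ carbon, so it is not fully conjugated — not aromatic (cycloheptatriene).
Ring B has only sp³ atoms, so it is not fully conjugated — not aromatic (cyclopentane).
Ring C has one sp³ carbon, so it is not fully conjugated — not aromatic (cyclopentadiene).
No ring is aromatic. Total: 0.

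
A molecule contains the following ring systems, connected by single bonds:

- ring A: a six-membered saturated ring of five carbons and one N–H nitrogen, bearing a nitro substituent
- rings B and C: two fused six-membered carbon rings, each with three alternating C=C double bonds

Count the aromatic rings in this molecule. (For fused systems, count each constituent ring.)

2

Ring A has only sp³ atoms, so it is not fully conjugated — not aromatic (piperidine).
Rings B and C form a fused bicyclic system with 10 sp² atoms and 10 π electrons from ring double bonds. 10 = 4(2)+2, so the system is aromatic and both rings count as aromatic (naphthalene).
Aromatic: B, C. Total: 2.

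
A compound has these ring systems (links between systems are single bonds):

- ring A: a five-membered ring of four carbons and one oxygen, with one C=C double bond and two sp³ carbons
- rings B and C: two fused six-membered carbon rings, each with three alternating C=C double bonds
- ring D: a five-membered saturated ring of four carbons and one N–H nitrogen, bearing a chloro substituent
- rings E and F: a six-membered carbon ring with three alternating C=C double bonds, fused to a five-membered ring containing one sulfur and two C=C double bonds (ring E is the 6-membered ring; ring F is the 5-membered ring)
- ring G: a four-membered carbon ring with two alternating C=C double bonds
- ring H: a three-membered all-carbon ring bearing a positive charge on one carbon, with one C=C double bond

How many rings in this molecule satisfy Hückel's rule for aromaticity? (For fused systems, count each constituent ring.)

Ring A has two sp³ carbons, so it is not fully conjugated — not aromatic (2,3-dihydrofuran).
Rings B and C form a fused bicyclic system with 10 sp² atoms and 10 π electrons from ring double bonds. 10 = 4(2)+2, so the system is aromatic and both rings count as aromatic (naphthalene).
Ring D has only sp³ atoms, so it is not fully conjugated — not aromatic (pyrrolidine).
Rings E and F form a fused bicyclic system (with one sulfur) with 9 sp² atoms and 10 π electrons from ring double bonds plus a heteroatom lone pair. 10 = 4(2)+2, so the system is aromatic and both rings count as aromatic (benzothiophene).
Ring G has only sp² ring atoms; a planar conformation would have a fully conjugated π system of 4 electrons. But 4 = 4(1), which is 4n not 4n+2, so ring G is not aromatic (cyclobutadiene) — cyclobutadiene is antiaromatic and distorts to a rectangle.
Ring H is planar and fully conjugated; 1 ring double bond (2 π electrons) plus the carbocation's empty p orbital (0, but keeps the ring conjugated) give 2 π electrons. 2 = 4(0)+2, so ring H is aromatic (cyclopropenyl cation).
Aromatic: B, C, E, F, H. Total: 5.

5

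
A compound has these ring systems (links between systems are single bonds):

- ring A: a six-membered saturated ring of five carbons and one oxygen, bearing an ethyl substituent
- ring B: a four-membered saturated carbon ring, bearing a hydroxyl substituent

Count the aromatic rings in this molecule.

Ring A has only sp³ atoms, so it is not fully conjugated — not aromatic (tetrahydropyran).
Ring B has only sp³ atoms, so it is not fully conjugated — not aromatic (cyclobutane).
No ring is aromatic. Total: 0.

0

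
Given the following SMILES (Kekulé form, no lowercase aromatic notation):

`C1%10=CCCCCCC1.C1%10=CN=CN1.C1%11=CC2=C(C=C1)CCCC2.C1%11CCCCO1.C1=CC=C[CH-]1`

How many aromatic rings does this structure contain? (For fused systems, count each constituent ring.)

The SMILES encodes an eight-membered carbon ring with one C=C double bond; a five-membered ring with nitrogens at positions 1 and 3 (one bearing H, one in a C=N bond) and two double bonds; a six-membered carbon ring with three alternating C=C double bonds, fused to a saturated six-membered carbon ring; a six-membered saturated ring of five carbons and one oxygen; a five-membered all-carbon ring bearing a negative charge on one carbon, with two C=C double bonds.
The 8-membered ring has six sp³ carbons, so it is not fully conjugated — not aromatic (cyclooctene).
The 5-membered ring with two nitrogens (one N–H, one =N–) is planar and fully conjugated; 2 ring double bonds (4 π electrons) plus a heteroatom lone pair (2) give 6 π electrons. That satisfies 4n+2 with n=1, so it is aromatic (imidazole).
The 6-membered ring has a continuous p-orbital overlap around the ring; 3 ring double bonds give 6 π electrons. That satisfies 4n+2 with n=1, so it is aromatic (benzene ring).
The second 6-membered ring has four sp³ carbons, so it is not fully conjugated — not aromatic (cyclohexane ring).
The 6-membered ring with one oxygen has only sp³ atoms, so it is not fully conjugated — not aromatic (tetrahydropyran).
The 5-membered ring has a continuous p-orbital overlap around the ring; 2 ring double bonds (4 π electrons) plus the carbanion lone pair (2) give 6 π electrons. 6 = 4(1)+2, so it is aromatic (cyclopentadienyl anion).
3 of the 6 rings are aromatic. Total: 3.

3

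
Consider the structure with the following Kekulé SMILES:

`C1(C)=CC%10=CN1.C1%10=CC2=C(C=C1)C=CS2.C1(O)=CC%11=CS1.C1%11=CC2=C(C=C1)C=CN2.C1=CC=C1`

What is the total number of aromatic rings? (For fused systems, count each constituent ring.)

6

The SMILES encodes a five-membered ring of four carbons and one nitrogen bearing a hydrogen, with two C=C double bonds; a six-membered carbon ring with three alternating C=C double bonds, fused to a five-membered ring containing one sulfur and two C=C double bonds; a five-membered ring of four carbons and one sulfur, with two C=C double bonds; a six-membered carbon ring with three alternating C=C double bonds, fused to a five-membered ring containing one N–H nitrogen and two C=C double bonds; a four-membered carbon ring with two alternating C=C double bonds.
The 5-membered ring with one N–H has a continuous p-orbital overlap around the ring; 2 ring double bonds (4 π electrons) plus a heteroatom lone pair (2) give 6 π electrons. 6 = 4(1)+2, so it is aromatic (pyrrole).
The fused 6/5-membered bicyclic (with one sulfur) is a single π system with 9 sp² atoms and 10 π electrons from ring double bonds plus a heteroatom lone pair. 10 = 4(2)+2, so the system is aromatic and both rings count as aromatic (benzothiophene).
The 5-membered ring with one sulfur is fully conjugated (every ring atom contributes a p orbital); 2 ring double bonds (4 π electrons) plus a heteroatom lone pair (2) give 6 π electrons. Since 6 = 4n+2 (n=1), it is aromatic (thiophene).
The fused 6/5-membered bicyclic (with one N–H) is a single π system with 9 sp² atoms and 10 π electrons from ring double bonds plus a heteroatom lone pair. 10 = 4(2)+2, so the system is aromatic and both rings count as aromatic (indole).
The 4-membered ring has only sp² ring atoms; a planar conformation would have a fully conjugated π system of 4 electrons. But 4 = 4(1), which is 4n not 4n+2, so it is not aromatic (cyclobutadiene) — cyclobutadiene is antiaromatic and distorts to a rectangle.
6 of the 7 rings are aromatic. Total: 6.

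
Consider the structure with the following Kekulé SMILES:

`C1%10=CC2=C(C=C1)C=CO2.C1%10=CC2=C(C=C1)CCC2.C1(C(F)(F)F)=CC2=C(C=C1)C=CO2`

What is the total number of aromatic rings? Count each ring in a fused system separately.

The SMILES encodes a six-membered carbon ring with three alternating C=C double bonds, fused to a five-membered ring containing one oxygen and two C=C double bonds; a six-membered carbon ring with three alternating C=C double bonds, fused to a saturated five-membered carbon ring; a six-membered carbon ring with three alternating C=C double bonds, fused to a five-membered ring containing one oxygen and two C=C double bonds.
The fused 6/5-membered bicyclic (with one oxygen) is a single π system with 9 sp² atoms and 10 π electrons from ring double bonds plus a heteroatom lone pair. 10 = 4(2)+2, so the system is aromatic and both rings count as aromatic (benzofuran).
The 6-membered ring is planar and fully conjugated; 3 ring double bonds give 6 π electrons. That satisfies 4n+2 with n=1, so it is aromatic (benzene ring).
The 5-membered ring has three sp³ carbons, so it is not fully conjugated — not aromatic (cyclopentane ring).
The fused 6/5-membered bicyclic (with one oxygen) is a single π system with 9 sp² atoms and 10 π electrons from ring double bonds plus a heteroatom lone pair. 10 = 4(2)+2, so the system is aromatic and both rings count as aromatic (benzofuran).
5 of the 6 rings are aromatic. Total: 5.

5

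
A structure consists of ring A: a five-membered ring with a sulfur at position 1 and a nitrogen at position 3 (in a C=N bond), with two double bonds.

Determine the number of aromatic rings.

1

Ring A is planar and fully conjugated; 2 ring double bonds (4 π electrons) plus a heteroatom lone pair (2) give 6 π electrons. 6 = 4(1)+2, so ring A is aromatic (thiazole).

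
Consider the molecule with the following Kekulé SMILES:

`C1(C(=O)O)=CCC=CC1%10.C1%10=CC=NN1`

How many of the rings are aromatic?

The SMILES encodes a six-membered carbon ring with two isolated C=C double bonds and two sp³ carbons; a five-membered ring with two adjacent nitrogens (one bearing H, one in a double bond) and two double bonds.
The 6-membered ring has two sp³ carbons, so it is not fully conjugated — not aromatic (1,4-cyclohexadiene).
The 5-membered ring with two adjacent nitrogens (one N–H, one =N–) is fully conjugated (every ring atom contributes a p orbital); 2 ring double bonds (4 π electrons) plus a heteroatom lone pair (2) give 6 π electrons. 6 = 4(1)+2, so it is aromatic (pyrazole).
1 of the 2 rings is aromatic. Total: 1.

1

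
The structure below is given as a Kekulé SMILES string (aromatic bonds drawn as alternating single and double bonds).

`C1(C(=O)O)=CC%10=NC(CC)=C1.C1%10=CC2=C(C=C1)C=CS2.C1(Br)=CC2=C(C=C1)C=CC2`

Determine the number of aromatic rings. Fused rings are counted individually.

4

The SMILES encodes a six-membered ring of five carbons and one nitrogen with three alternating double bonds; a six-membered carbon ring with three alternating C=C double bonds, fused to a five-membered ring containing one sulfur and two C=C double bonds; a six-membered carbon ring with three alternating C=C double bonds, fused to a five-membered carbon ring containing one C=C double bond and one sp³ carbon.
The 6-membered ring with one nitrogen is fully conjugated (every ring atom contributes a p orbital); 3 ring double bonds give 6 π electrons. 6 = 4(1)+2, so it is aromatic (pyridine).
The fused 6/5-membered bicyclic (with one sulfur) is a single π system with 9 sp² atoms and 10 π electrons from ring double bonds plus a heteroatom lone pair. 10 = 4(2)+2, so the system is aromatic and both rings count as aromatic (benzothiophene).
The 6-membered ring is fully conjugated (every ring atom contributes a p orbital); 3 ring double bonds give 6 π electrons. That satisfies 4n+2 with n=1, so it is aromatic (benzene ring).
The 5-membered ring has one sp³ carbon, so it is not fully conjugated — not aromatic (cyclopentene ring).
4 of the 5 rings are aromatic. Total: 4.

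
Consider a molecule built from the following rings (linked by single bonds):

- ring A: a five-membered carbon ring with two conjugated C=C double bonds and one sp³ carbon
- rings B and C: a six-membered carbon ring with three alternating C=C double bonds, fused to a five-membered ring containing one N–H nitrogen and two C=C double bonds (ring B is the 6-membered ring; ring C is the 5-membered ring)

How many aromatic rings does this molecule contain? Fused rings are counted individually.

Ring A has one sp³ carbon, so it is not fully conjugated — not aromatic (cyclopentadiene).
Rings B and C form a fused bicyclic system (with one N–H) with 9 sp² atoms and 10 π electrons from ring double bonds plus a heteroatom lone pair. 10 = 4(2)+2, so the system is aromatic and both rings count as aromatic (indole).
Aromatic: B, C. Total: 2.

2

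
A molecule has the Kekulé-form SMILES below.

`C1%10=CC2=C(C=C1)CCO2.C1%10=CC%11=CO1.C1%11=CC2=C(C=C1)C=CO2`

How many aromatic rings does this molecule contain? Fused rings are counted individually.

The SMILES encodes a six-membered carbon ring with three alternating C=C double bonds, fused to a five-membered ring containing one oxygen and two sp³ carbons; a five-membered ring of four carbons and one oxygen, with two C=C double bonds; a six-membered carbon ring with three alternating C=C double bonds, fused to a five-membered ring containing one oxygen and two C=C double bonds.
The 6-membered ring is planar and fully conjugated; 3 ring double bonds give 6 π electrons. Since 6 = 4n+2 (n=1), it is aromatic (benzene ring).
The 5-membered ring with one oxygen has two sp³ carbons, so it is not fully conjugated — not aromatic (oxolane ring).
The second 5-membered ring with one oxygen has a continuous p-orbital overlap around the ring; 2 ring double bonds (4 π electrons) plus a heteroatom lone pair (2) give 6 π electrons. Since 6 = 4n+2 (n=1), it is aromatic (furan).
The fused 6/5-membered bicyclic (with one oxygen) is a single π system with 9 sp² atoms and 10 π electrons from ring double bonds plus a heteroatom lone pair. 10 = 4(2)+2, so the system is aromatic and both rings count as aromatic (benzofuran).
4 of the 5 rings are aromatic. Total: 4.

4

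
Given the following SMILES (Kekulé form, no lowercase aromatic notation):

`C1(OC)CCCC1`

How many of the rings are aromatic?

The SMILES encodes a five-membered saturated carbon ring.
The 5-membered ring has only sp³ atoms, so it is not fully conjugated — not aromatic (cyclopentane).

0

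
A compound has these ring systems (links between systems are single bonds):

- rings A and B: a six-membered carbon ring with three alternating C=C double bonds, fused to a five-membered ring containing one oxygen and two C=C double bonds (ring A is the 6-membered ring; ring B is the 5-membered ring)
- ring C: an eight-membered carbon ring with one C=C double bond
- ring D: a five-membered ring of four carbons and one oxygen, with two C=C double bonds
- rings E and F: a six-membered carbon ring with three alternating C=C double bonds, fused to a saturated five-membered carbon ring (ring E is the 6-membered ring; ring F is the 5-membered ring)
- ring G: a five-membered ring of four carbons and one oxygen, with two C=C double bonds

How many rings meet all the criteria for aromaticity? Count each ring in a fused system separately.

5

Rings A and B form a fused bicyclic system (with one oxygen) with 9 sp² atoms and 10 π electrons from ring double bonds plus a heteroatom lone pair. 10 = 4(2)+2, so the system is aromatic and both rings count as aromatic (benzofuran).
Ring C has six sp³ carbons, so it is not fully conjugated — not aromatic (cyclooctene).
Ring D has a continuous p-orbital overlap around the ring; 2 ring double bonds (4 π electrons) plus a heteroatom lone pair (2) give 6 π electrons. Since 6 = 4n+2 (n=1), ring D is aromatic (furan).
Ring E has a continuous p-orbital overlap around the ring; 3 ring double bonds give 6 π electrons. Since 6 = 4n+2 (n=1), ring E is aromatic (benzene ring).
Ring F has three sp³ carbons, so it is not fully conjugated — not aromatic (cyclopentane ring).
Ring G is fully conjugated (every ring atom contributes a p orbital); 2 ring double bonds (4 π electrons) plus a heteroatom lone pair (2) give 6 π electrons. 6 = 4(1)+2, so ring G is aromatic (furan).
Aromatic: A, B, D, E, G. Total: 5.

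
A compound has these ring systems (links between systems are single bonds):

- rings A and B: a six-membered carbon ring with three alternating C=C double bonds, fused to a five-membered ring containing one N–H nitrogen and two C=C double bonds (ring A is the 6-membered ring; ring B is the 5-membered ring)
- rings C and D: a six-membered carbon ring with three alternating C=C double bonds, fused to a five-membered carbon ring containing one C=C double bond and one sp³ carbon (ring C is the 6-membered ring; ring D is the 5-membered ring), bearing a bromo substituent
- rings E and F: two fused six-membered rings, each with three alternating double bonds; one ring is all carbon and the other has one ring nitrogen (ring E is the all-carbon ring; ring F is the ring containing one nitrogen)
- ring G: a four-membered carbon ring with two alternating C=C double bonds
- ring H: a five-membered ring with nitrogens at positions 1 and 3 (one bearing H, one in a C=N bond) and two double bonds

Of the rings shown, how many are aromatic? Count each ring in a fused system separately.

Rings A and B form a fused bicyclic system (with one N–H) with 9 sp² atoms and 10 π electrons from ring double bonds plus a heteroatom lone pair. 10 = 4(2)+2, so the system is aromatic and both rings count as aromatic (indole).
Ring C has a continuous p-orbital overlap around the ring; 3 ring double bonds give 6 π electrons. Since 6 = 4n+2 (n=1), ring C is aromatic (benzene ring).
Ring D has one sp³ carbon, so it is not fully conjugated — not aromatic (cyclopentene ring).
Rings E and F form a fused bicyclic system (with one nitrogen) with 10 sp² atoms and 10 π electrons from ring double bonds. 10 = 4(2)+2, so the system is aromatic and both rings count as aromatic (quinoline).
Ring G has only sp² ring atoms; a planar conformation would have a fully conjugated π system of 4 electrons. But 4 = 4(1), which is 4n not 4n+2, so ring G is not aromatic (cyclobutadiene) — cyclobutadiene is antiaromatic and distorts to a rectangle.
Ring H is fully conjugated (every ring atom contributes a p orbital); 2 ring double bonds (4 π electrons) plus a heteroatom lone pair (2) give 6 π electrons. Since 6 = 4n+2 (n=1), ring H is aromatic (imidazole).
Aromatic: A, B, C, E, F, H. Total: 6.

6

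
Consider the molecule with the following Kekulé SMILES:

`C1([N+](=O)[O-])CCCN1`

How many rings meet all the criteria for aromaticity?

The SMILES encodes a five-membered saturated ring of four carbons and one N–H nitrogen.
The 5-membered ring with one N–H has only sp³ atoms, so it is not fully conjugated — not aromatic (pyrrolidine).

0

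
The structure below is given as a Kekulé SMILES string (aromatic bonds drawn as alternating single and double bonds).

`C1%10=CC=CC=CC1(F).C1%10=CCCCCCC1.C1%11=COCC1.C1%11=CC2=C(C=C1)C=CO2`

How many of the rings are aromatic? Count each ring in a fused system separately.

2

The SMILES encodes a seven-membered carbon ring with three C=C double bonds and one sp³ carbon; an eight-membered carbon ring with one C=C double bond; a five-membered ring of four carbons and one oxygen, with one C=C double bond and two sp³ carbons; a six-membered carbon ring with three alternating C=C double bonds, fused to a five-membered ring containing one oxygen and two C=C double bonds.
The 7-membered ring has one sp³ carbon, so it is not fully conjugated — not aromatic (cycloheptatriene).
The 8-membered ring has six sp³ carbons, so it is not fully conjugated — not aromatic (cyclooctene).
The 5-membered ring with one oxygen has two sp³ carbons, so it is not fully conjugated — not aromatic (2,3-dihydrofuran).
The fused 6/5-membered bicyclic (with one oxygen) is a single π system with 9 sp² atoms and 10 π electrons from ring double bonds plus a heteroatom lone pair. 10 = 4(2)+2, so the system is aromatic and both rings count as aromatic (benzofuran).
2 of the 5 rings are aromatic. Total: 2.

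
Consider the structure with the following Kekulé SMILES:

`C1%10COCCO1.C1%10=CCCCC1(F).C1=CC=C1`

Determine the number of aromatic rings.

The SMILES encodes a six-membered saturated ring with oxygens at positions 1 and 4; a six-membered carbon ring with one C=C double bond; a four-membered carbon ring with two alternating C=C double bonds.
The 6-membered ring with two oxygens (1,4) has only sp³ atoms, so it is not fully conjugated — not aromatic (1,4-dioxane).
The 6-membered ring has four sp³ carbons, so it is not fully conjugated — not aromatic (cyclohexene).
The 4-membered ring has only sp² ring atoms; a planar conformation would have a fully conjugated π system of 4 electrons. But 4 = 4(1), which is 4n not 4n+2, so it is not aromatic (cyclobutadiene) — cyclobutadiene is antiaromatic and distorts to a rectangle.
None of the rings are aromatic. Total: 0.

0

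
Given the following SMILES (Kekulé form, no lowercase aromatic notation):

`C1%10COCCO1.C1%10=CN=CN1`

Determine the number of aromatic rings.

1

The SMILES encodes a six-membered saturated ring with oxygens at positions 1 and 4; a five-membered ring with nitrogens at positions 1 and 3 (one bearing H, one in a C=N bond) and two double bonds.
The 6-membered ring with two oxygens (1,4) has only sp³ atoms, so it is not fully conjugated — not aromatic (1,4-dioxane).
The 5-membered ring with two nitrogens (one N–H, one =N–) is planar and fully conjugated; 2 ring double bonds (4 π electrons) plus a heteroatom lone pair (2) give 6 π electrons. 6 = 4(1)+2, so it is aromatic (imidazole).
1 of the 2 rings is aromatic. Total: 1.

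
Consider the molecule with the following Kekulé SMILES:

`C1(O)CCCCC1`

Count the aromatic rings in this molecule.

The SMILES encodes a six-membered saturated carbon ring.
The 6-membered ring has only sp³ atoms, so it is not fully conjugated — not aromatic (cyclohexane).

0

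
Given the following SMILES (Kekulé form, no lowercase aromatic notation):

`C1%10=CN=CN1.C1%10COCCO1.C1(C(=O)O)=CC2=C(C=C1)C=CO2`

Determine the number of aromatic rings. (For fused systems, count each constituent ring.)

3

The SMILES encodes a five-membered ring with nitrogens at positions 1 and 3 (one bearing H, one in a C=N bond) and two double bonds; a six-membered saturated ring with oxygens at positions 1 and 4; a six-membered carbon ring with three alternating C=C double bonds, fused to a five-membered ring containing one oxygen and two C=C double bonds.
The 5-membered ring with two nitrogens (one N–H, one =N–) is fully conjugated (every ring atom contributes a p orbital); 2 ring double bonds (4 π electrons) plus a heteroatom lone pair (2) give 6 π electrons. That satisfies 4n+2 with n=1, so it is aromatic (imidazole).
The 6-membered ring with two oxygens (1,4) has only sp³ atoms, so it is not fully conjugated — not aromatic (1,4-dioxane).
The fused 6/5-membered bicyclic (with one oxygen) is a single π system with 9 sp² atoms and 10 π electrons from ring double bonds plus a heteroatom lone pair. 10 = 4(2)+2, so the system is aromatic and both rings count as aromatic (benzofuran).
3 of the 4 rings are aromatic. Total: 3.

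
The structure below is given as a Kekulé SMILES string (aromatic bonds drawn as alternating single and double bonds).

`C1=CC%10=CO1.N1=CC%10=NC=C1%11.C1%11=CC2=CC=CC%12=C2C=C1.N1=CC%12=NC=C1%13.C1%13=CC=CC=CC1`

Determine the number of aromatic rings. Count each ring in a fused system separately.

5

The SMILES encodes a five-membered ring of four carbons and one oxygen, with two C=C double bonds; a six-membered ring with nitrogens at positions 1 and 4 and three alternating double bonds; two fused six-membered carbon rings, each with three alternating C=C double bonds; a six-membered ring with nitrogens at positions 1 and 4 and three alternating double bonds; a seven-membered carbon ring with three C=C double bonds and one sp³ carbon.
The 5-membered ring with one oxygen has a continuous p-orbital overlap around the ring; 2 ring double bonds (4 π electrons) plus a heteroatom lone pair (2) give 6 π electrons. Since 6 = 4n+2 (n=1), it is aromatic (furan).
The 6-membered ring with two nitrogens (1,4) is planar and fully conjugated; 3 ring double bonds give 6 π electrons. That satisfies 4n+2 with n=1, so it is aromatic (pyrazine).
The fused 6/6-membered bicyclic is a single π system with 10 sp² atoms and 10 π electrons from ring double bonds. 10 = 4(2)+2, so the system is aromatic and both rings count as aromatic (naphthalene).
The second 6-membered ring with two nitrogens (1,4) has a continuous p-orbital overlap around the ring; 3 ring double bonds give 6 π electrons. Since 6 = 4n+2 (n=1), it is aromatic (pyrazine).
The 7-membered ring has one sp³ carbon, so it is not fully conjugated — not aromatic (cycloheptatriene).
5 of the 6 rings are aromatic. Total: 5.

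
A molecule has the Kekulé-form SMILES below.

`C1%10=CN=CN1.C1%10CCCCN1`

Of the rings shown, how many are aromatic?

1

The SMILES encodes a five-membered ring with nitrogens at positions 1 and 3 (one bearing H, one in a C=N bond) and two double bonds; a six-membered saturated ring of five carbons and one N–H nitrogen.
The 5-membered ring with two nitrogens (one N–H, one =N–) is fully conjugated (every ring atom contributes a p orbital); 2 ring double bonds (4 π electrons) plus a heteroatom lone pair (2) give 6 π electrons. Since 6 = 4n+2 (n=1), it is aromatic (imidazole).
The 6-membered ring with one N–H has only sp³ atoms, so it is not fully conjugated — not aromatic (piperidine).
1 of the 2 rings is aromatic. Total: 1.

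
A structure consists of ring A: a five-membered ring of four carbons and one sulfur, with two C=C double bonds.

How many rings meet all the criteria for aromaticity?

1

Ring A is planar and fully conjugated; 2 ring double bonds (4 π electrons) plus a heteroatom lone pair (2) give 6 π electrons. That satisfies 4n+2 with n=1, so ring A is aromatic (thiophene).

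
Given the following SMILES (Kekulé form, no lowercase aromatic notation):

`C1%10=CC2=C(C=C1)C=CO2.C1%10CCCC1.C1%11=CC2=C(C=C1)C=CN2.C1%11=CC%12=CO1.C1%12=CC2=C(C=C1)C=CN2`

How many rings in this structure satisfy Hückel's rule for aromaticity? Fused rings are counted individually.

The SMILES encodes a six-membered carbon ring with three alternating C=C double bonds, fused to a five-membered ring containing one oxygen and two C=C double bonds; a five-membered saturated carbon ring; a six-membered carbon ring with three alternating C=C double bonds, fused to a five-membered ring containing one N–H nitrogen and two C=C double bonds; a five-membered ring of four carbons and one oxygen, with two C=C double bonds; a six-membered carbon ring with three alternating C=C double bonds, fused to a five-membered ring containing one N–H nitrogen and two C=C double bonds.
The fused 6/5-membered bicyclic (with one oxygen) is a single π system with 9 sp² atoms and 10 π electrons from ring double bonds plus a heteroatom lone pair. 10 = 4(2)+2, so the system is aromatic and both rings count as aromatic (benzofuran).
The 5-membered ring has only sp³ atoms, so it is not fully conjugated — not aromatic (cyclopentane).
The fused 6/5-membered bicyclic (with one N–H) is a single π system with 9 sp² atoms and 10 π electrons from ring double bonds plus a heteroatom lone pair. 10 = 4(2)+2, so the system is aromatic and both rings count as aromatic (indole).
The 5-membered ring with one oxygen is fully conjugated (every ring atom contributes a p orbital); 2 ring double bonds (4 π electrons) plus a heteroatom lone pair (2) give 6 π electrons. 6 = 4(1)+2, so it is aromatic (furan).
The fused 6/5-membered bicyclic (with one N–H) is a single π system with 9 sp² atoms and 10 π electrons from ring double bonds plus a heteroatom lone pair. 10 = 4(2)+2, so the system is aromatic and both rings count as aromatic (indole).
7 of the 8 rings are aromatic. Total: 7.

7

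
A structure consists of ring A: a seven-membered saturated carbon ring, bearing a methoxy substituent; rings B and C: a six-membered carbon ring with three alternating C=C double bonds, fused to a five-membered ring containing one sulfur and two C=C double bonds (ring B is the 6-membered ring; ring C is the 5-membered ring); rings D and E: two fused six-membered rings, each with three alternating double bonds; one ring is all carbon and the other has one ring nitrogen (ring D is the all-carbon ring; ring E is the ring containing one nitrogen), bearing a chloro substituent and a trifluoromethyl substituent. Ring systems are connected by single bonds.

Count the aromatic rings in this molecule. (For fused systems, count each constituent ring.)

Ring A has only sp³ atoms, so it is not fully conjugated — not aromatic (cycloheptane).
Rings B and C form a fused bicyclic system (with one sulfur) with 9 sp² atoms and 10 π electrons from ring double bonds plus a heteroatom lone pair. 10 = 4(2)+2, so the system is aromatic and both rings count as aromatic (benzothiophene).
Rings D and E form a fused bicyclic system (with one nitrogen) with 10 sp² atoms and 10 π electrons from ring double bonds. 10 = 4(2)+2, so the system is aromatic and both rings count as aromatic (quinoline).
Aromatic: B, C, D, E. Total: 4.

4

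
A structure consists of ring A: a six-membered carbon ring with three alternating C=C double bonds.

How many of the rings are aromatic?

Ring A has a continuous p-orbital overlap around the ring; 3 ring double bonds give 6 π electrons. 6 = 4(1)+2, so ring A is aromatic (benzene).

1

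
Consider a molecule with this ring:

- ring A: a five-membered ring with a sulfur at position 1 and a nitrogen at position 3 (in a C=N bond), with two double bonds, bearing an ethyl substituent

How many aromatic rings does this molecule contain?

1

Ring A is planar and fully conjugated; 2 ring double bonds (4 π electrons) plus a heteroatom lone pair (2) give 6 π electrons. That satisfies 4n+2 with n=1, so ring A is aromatic (thiazole).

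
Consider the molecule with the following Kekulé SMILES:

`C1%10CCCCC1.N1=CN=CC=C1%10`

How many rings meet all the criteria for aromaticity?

The SMILES encodes a six-membered saturated carbon ring; a six-membered ring with nitrogens at positions 1 and 3 and three alternating double bonds.
The 6-membered ring has only sp³ atoms, so it is not fully conjugated — not aromatic (cyclohexane).
The 6-membered ring with two nitrogens (1,3) is planar and fully conjugated; 3 ring double bonds give 6 π electrons. 6 = 4(1)+2, so it is aromatic (pyrimidine).
1 of the 2 rings is aromatic. Total: 1.

1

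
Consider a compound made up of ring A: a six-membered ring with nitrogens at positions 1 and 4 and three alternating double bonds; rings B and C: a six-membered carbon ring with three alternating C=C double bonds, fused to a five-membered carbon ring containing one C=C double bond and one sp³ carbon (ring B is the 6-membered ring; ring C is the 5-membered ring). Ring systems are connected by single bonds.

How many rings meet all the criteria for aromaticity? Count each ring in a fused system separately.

2

Ring A has a continuous p-orbital overlap around the ring; 3 ring double bonds give 6 π electrons. 6 = 4(1)+2, so ring A is aromatic (pyrazine).
Ring B has a continuous p-orbital overlap around the ring; 3 ring double bonds give 6 π electrons. That satisfies 4n+2 with n=1, so ring B is aromatic (benzene ring).
Ring C has one sp³ carbon, so it is not fully conjugated — not aromatic (cyclopentene ring).
Aromatic: A, B. Total: 2.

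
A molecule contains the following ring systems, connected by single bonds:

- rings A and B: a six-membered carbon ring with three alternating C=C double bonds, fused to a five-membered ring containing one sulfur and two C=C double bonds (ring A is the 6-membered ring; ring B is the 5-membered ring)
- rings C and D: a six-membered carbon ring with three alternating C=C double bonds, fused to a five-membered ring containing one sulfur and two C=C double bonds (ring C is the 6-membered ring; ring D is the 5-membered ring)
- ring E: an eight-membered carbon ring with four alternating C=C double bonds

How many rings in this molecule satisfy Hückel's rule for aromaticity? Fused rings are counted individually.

4

Rings A and B form a fused bicyclic system (with one sulfur) with 9 sp² atoms and 10 π electrons from ring double bonds plus a heteroatom lone pair. 10 = 4(2)+2, so the system is aromatic and both rings count as aromatic (benzothiophene).
Rings C and D form a fused bicyclic system (with one sulfur) with 9 sp² atoms and 10 π electrons from ring double bonds plus a heteroatom lone pair. 10 = 4(2)+2, so the system is aromatic and both rings count as aromatic (benzothiophene).
Ring E has only sp² ring atoms; a planar conformation would have a fully conjugated π system of 8 electrons. But 8 = 4(2), which is 4n not 4n+2, so ring E is not aromatic (cyclooctatetraene) — cyclooctatetraene distorts into a non-planar tub to avoid antiaromaticity.
Aromatic: A, B, C, D. Total: 4.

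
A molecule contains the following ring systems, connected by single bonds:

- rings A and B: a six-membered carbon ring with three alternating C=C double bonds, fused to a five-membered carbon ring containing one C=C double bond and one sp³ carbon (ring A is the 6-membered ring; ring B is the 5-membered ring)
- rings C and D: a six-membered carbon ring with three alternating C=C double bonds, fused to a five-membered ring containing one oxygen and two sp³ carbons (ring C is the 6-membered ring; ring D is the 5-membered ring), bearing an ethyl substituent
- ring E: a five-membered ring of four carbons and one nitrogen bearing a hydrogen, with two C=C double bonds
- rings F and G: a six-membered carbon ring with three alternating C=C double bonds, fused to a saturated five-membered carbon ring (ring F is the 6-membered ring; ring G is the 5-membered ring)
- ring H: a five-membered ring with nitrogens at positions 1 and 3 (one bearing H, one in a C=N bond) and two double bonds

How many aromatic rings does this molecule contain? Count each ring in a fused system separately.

Ring A is planar and fully conjugated; 3 ring double bonds give 6 π electrons. Since 6 = 4n+2 (n=1), ring A is aromatic (benzene ring).
Ring B has one sp³ carbon, so it is not fully conjugated — not aromatic (cyclopentene ring).
Ring C has a continuous p-orbital overlap around the ring; 3 ring double bonds give 6 π electrons. That satisfies 4n+2 with n=1, so ring C is aromatic (benzene ring).
Ring D has two sp³ carbons, so it is not fully conjugated — not aromatic (oxolane ring).
Ring E is planar and fully conjugated; 2 ring double bonds (4 π electrons) plus a heteroatom lone pair (2) give 6 π electrons. 6 = 4(1)+2, so ring E is aromatic (pyrrole).
Ring F is planar and fully conjugated; 3 ring double bonds give 6 π electrons. That satisfies 4n+2 with n=1, so ring F is aromatic (benzene ring).
Ring G has three sp³ carbons, so it is not fully conjugated — not aromatic (cyclopentane ring).
Ring H is fully conjugated (every ring atom contributes a p orbital); 2 ring double bonds (4 π electrons) plus a heteroatom lone pair (2) give 6 π electrons. That satisfies 4n+2 with n=1, so ring H is aromatic (imidazole).
Aromatic: A, C, E, F, H. Total: 5.

5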